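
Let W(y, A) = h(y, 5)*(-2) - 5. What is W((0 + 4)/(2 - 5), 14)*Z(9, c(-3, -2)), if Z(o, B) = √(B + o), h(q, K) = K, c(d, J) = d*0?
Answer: -45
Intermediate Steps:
c(d, J) = 0
W(y, A) = -15 (W(y, A) = 5*(-2) - 5 = -10 - 5 = -15)
W((0 + 4)/(2 - 5), 14)*Z(9, c(-3, -2)) = -15*√(0 + 9) = -15*√9 = -15*3 = -45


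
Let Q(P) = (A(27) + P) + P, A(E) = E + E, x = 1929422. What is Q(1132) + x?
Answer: 1931740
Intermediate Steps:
A(E) = 2*E
Q(P) = 54 + 2*P (Q(P) = (2*27 + P) + P = (54 + P) + P = 54 + 2*P)
Q(1132) + x = (54 + 2*1132) + 1929422 = (54 + 2264) + 1929422 = 2318 + 1929422 = 1931740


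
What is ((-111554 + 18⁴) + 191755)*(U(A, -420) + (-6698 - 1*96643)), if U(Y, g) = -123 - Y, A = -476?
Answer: -19071008876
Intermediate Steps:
((-111554 + 18⁴) + 191755)*(U(A, -420) + (-6698 - 1*96643)) = ((-111554 + 18⁴) + 191755)*((-123 - 1*(-476)) + (-6698 - 1*96643)) = ((-111554 + 104976) + 191755)*((-123 + 476) + (-6698 - 96643)) = (-6578 + 191755)*(353 - 103341) = 185177*(-102988) = -19071008876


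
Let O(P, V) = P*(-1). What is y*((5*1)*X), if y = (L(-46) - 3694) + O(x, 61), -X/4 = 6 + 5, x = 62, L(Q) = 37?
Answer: 818180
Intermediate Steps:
X = -44 (X = -4*(6 + 5) = -4*11 = -44)
O(P, V) = -P
y = -3719 (y = (37 - 3694) - 1*62 = -3657 - 62 = -3719)
y*((5*1)*X) = -3719*5*1*(-44) = -18595*(-44) = -3719*(-220) = 818180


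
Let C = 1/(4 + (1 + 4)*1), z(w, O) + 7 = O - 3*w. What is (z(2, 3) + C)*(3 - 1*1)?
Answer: -178/9 ≈ -19.778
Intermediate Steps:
z(w, O) = -7 + O - 3*w (z(w, O) = -7 + (O - 3*w) = -7 + O - 3*w)
C = ⅑ (C = 1/(4 + 5*1) = 1/(4 + 5) = 1/9 = ⅑ ≈ 0.11111)
(z(2, 3) + C)*(3 - 1*1) = ((-7 + 3 - 3*2) + ⅑)*(3 - 1*1) = ((-7 + 3 - 6) + ⅑)*(3 - 1) = (-10 + ⅑)*2 = -89/9*2 = -178/9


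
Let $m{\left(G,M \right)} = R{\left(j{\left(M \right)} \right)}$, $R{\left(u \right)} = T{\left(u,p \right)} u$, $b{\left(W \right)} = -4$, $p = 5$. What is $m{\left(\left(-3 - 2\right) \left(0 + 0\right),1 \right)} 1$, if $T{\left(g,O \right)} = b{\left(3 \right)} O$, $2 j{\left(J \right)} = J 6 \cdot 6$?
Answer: $-360$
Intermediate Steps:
$j{\left(J \right)} = 18 J$ ($j{\left(J \right)} = \frac{J 6 \cdot 6}{2} = \frac{6 J 6}{2} = \frac{36 J}{2} = 18 J$)
$T{\left(g,O \right)} = - 4 O$
$R{\left(u \right)} = - 20 u$ ($R{\left(u \right)} = \left(-4\right) 5 u = - 20 u$)
$m{\left(G,M \right)} = - 360 M$ ($m{\left(G,M \right)} = - 20 \cdot 18 M = - 360 M$)
$m{\left(\left(-3 - 2\right) \left(0 + 0\right),1 \right)} 1 = \left(-360\right) 1 \cdot 1 = \left(-360\right) 1 = -360$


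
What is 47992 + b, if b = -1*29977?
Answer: 18015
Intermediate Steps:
b = -29977
47992 + b = 47992 - 29977 = 18015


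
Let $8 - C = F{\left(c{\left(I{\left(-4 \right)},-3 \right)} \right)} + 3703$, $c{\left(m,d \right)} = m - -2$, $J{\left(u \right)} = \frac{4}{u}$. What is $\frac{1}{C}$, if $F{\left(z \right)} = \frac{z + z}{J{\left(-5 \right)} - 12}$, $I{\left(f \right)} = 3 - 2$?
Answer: $- \frac{32}{118225} \approx -0.00027067$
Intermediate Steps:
$I{\left(f \right)} = 1$ ($I{\left(f \right)} = 3 - 2 = 1$)
$c{\left(m,d \right)} = 2 + m$ ($c{\left(m,d \right)} = m + 2 = 2 + m$)
$F{\left(z \right)} = - \frac{5 z}{32}$ ($F{\left(z \right)} = \frac{z + z}{\frac{4}{-5} - 12} = \frac{2 z}{4 \left(- \frac{1}{5}\right) - 12} = \frac{2 z}{- \frac{4}{5} - 12} = \frac{2 z}{- \frac{64}{5}} = 2 z \left(- \frac{5}{64}\right) = - \frac{5 z}{32}$)
$C = - \frac{118225}{32}$ ($C = 8 - \left(- \frac{5 \left(2 + 1\right)}{32} + 3703\right) = 8 - \left(\left(- \frac{5}{32}\right) 3 + 3703\right) = 8 - \left(- \frac{15}{32} + 3703\right) = 8 - \frac{118481}{32} = - \frac{118225}{32} \approx -3694.5$)
$\frac{1}{C} = \frac{1}{- \frac{118225}{32}} = - \frac{32}{118225}$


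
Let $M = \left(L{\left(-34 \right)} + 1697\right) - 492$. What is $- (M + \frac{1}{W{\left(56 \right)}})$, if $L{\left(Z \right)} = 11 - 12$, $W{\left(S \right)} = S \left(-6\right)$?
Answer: $- \frac{404543}{336} \approx -1204.0$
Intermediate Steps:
$W{\left(S \right)} = - 6 S$
$L{\left(Z \right)} = -1$ ($L{\left(Z \right)} = 11 - 12 = -1$)
$M = 1204$ ($M = \left(-1 + 1697\right) - 492 = 1696 - 492 = 1204$)
$- (M + \frac{1}{W{\left(56 \right)}}) = - (1204 + \frac{1}{\left(-6\right) 56}) = - (1204 + \frac{1}{-336}) = - (1204 - \frac{1}{336}) = \left(-1\right) \frac{404543}{336} = - \frac{404543}{336}$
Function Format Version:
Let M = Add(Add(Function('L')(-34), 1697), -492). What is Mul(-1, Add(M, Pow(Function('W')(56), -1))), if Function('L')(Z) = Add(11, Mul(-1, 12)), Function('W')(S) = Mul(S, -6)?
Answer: Rational(-404543, 336) ≈ -1204.0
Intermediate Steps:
Function('W')(S) = Mul(-6, S)
Function('L')(Z) = -1 (Function('L')(Z) = Add(11, -12) = -1)
M = 1204 (M = Add(Add(-1, 1697), -492) = Add(1696, -492) = 1204)
Mul(-1, Add(M, Pow(Function('W')(56), -1))) = Mul(-1, Add(1204, Pow(Mul(-6, 56), -1))) = Mul(-1, Add(1204, Pow(-336, -1))) = Mul(-1, Add(1204, Rational(-1, 336))) = Mul(-1, Rational(404543, 336)) = Rational(-404543, 336)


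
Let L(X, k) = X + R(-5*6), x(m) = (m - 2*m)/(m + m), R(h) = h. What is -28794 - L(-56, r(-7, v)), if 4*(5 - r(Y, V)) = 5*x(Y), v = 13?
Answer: -28708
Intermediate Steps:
x(m) = -½ (x(m) = (-m)/((2*m)) = (-m)*(1/(2*m)) = -½)
r(Y, V) = 45/8 (r(Y, V) = 5 - 5*(-1)/(4*2) = 5 - ¼*(-5/2) = 5 + 5/8 = 45/8)
L(X, k) = -30 + X (L(X, k) = X - 5*6 = X - 30 = -30 + X)
-28794 - L(-56, r(-7, v)) = -28794 - (-30 - 56) = -28794 - 1*(-86) = -28794 + 86 = -28708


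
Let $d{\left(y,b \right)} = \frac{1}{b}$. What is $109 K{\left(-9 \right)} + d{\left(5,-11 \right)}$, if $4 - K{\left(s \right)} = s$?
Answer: $\frac{15586}{11} \approx 1416.9$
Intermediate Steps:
$K{\left(s \right)} = 4 - s$
$109 K{\left(-9 \right)} + d{\left(5,-11 \right)} = 109 \left(4 - -9\right) + \frac{1}{-11} = 109 \left(4 + 9\right) - \frac{1}{11} = 109 \cdot 13 - \frac{1}{11} = 1417 - \frac{1}{11} = \frac{15586}{11}$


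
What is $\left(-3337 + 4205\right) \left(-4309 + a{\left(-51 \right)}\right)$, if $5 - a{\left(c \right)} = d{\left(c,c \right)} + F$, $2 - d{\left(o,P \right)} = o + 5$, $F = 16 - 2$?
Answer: $-3789688$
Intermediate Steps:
$F = 14$
$d{\left(o,P \right)} = -3 - o$ ($d{\left(o,P \right)} = 2 - \left(o + 5\right) = 2 - \left(5 + o\right) = -3 - o$)
$a{\left(c \right)} = -6 + c$ ($a{\left(c \right)} = 5 - \left(\left(-3 - c\right) + 14\right) = 5 - \left(11 - c\right) = 5 + \left(-11 + c\right) = -6 + c$)
$\left(-3337 + 4205\right) \left(-4309 + a{\left(-51 \right)}\right) = \left(-3337 + 4205\right) \left(-4309 - 57\right) = 868 \left(-4309 - 57\right) = 868 \left(-4366\right) = -3789688$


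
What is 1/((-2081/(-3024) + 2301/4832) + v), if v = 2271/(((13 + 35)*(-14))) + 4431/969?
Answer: 147489552/347729161 ≈ 0.42415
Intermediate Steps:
v = 86337/72352 (v = 2271/((48*(-14))) + 4431*(1/969) = 2271/(-672) + 1477/323 = 2271*(-1/672) + 1477/323 = -757/224 + 1477/323 = 86337/72352 ≈ 1.1933)
1/((-2081/(-3024) + 2301/4832) + v) = 1/((-2081/(-3024) + 2301/4832) + 86337/72352) = 1/((-2081*(-1/3024) + 2301*(1/4832)) + 86337/72352) = 1/((2081/3024 + 2301/4832) + 86337/72352) = 1/(1063351/913248 + 86337/72352) = 1/(347729161/147489552) = 147489552/347729161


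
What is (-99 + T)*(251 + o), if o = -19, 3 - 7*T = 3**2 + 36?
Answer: -24360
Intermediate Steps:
T = -6 (T = 3/7 - (3**2 + 36)/7 = 3/7 - (9 + 36)/7 = 3/7 - 1/7*45 = 3/7 - 45/7 = -6)
(-99 + T)*(251 + o) = (-99 - 6)*(251 - 19) = -105*232 = -24360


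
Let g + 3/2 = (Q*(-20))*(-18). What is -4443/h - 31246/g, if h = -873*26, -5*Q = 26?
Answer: 53151531/3149978 ≈ 16.874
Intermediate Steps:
Q = -26/5 (Q = -1/5*26 = -26/5 ≈ -5.2000)
g = -3747/2 (g = -3/2 - 26/5*(-20)*(-18) = -3/2 + 104*(-18) = -3/2 - 1872 = -3747/2 ≈ -1873.5)
h = -22698
-4443/h - 31246/g = -4443/(-22698) - 31246/(-3747/2) = -4443*(-1/22698) - 31246*(-2/3747) = 1481/7566 + 62492/3747 = 53151531/3149978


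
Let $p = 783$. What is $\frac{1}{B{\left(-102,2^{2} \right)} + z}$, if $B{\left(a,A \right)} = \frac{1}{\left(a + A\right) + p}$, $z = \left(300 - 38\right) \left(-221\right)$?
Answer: $- \frac{685}{39662869} \approx -1.7271 \cdot 10^{-5}$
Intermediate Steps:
$z = -57902$ ($z = 262 \left(-221\right) = -57902$)
$B{\left(a,A \right)} = \frac{1}{783 + A + a}$ ($B{\left(a,A \right)} = \frac{1}{\left(a + A\right) + 783} = \frac{1}{\left(A + a\right) + 783} = \frac{1}{783 + A + a}$)
$\frac{1}{B{\left(-102,2^{2} \right)} + z} = \frac{1}{\frac{1}{783 + 2^{2} - 102} - 57902} = \frac{1}{\frac{1}{783 + 4 - 102} - 57902} = \frac{1}{\frac{1}{685} - 57902} = \frac{1}{- \frac{39662869}{685}} = - \frac{685}{39662869}$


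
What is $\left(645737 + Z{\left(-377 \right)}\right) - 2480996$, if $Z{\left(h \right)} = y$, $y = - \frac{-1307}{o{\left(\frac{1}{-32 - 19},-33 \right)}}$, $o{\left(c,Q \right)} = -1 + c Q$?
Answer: $- \frac{11033773}{6} \approx -1.839 \cdot 10^{6}$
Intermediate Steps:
$o{\left(c,Q \right)} = -1 + Q c$
$y = - \frac{22219}{6}$ ($y = - \frac{-1307}{-1 - \frac{33}{-32 - 19}} = - \frac{-1307}{-1 - \frac{33}{-51}} = - \frac{-1307}{-1 - - \frac{11}{17}} = - \frac{-1307}{-1 + \frac{11}{17}} = - \frac{-1307}{- \frac{6}{17}} = - \frac{\left(-1307\right) \left(-17\right)}{6} = \left(-1\right) \frac{22219}{6} = - \frac{22219}{6} \approx -3703.2$)
$Z{\left(h \right)} = - \frac{22219}{6}$
$\left(645737 + Z{\left(-377 \right)}\right) - 2480996 = \left(645737 - \frac{22219}{6}\right) - 2480996 = \frac{3852203}{6} - 2480996 = - \frac{11033773}{6}$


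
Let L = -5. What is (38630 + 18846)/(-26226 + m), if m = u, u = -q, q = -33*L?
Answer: -57476/26391 ≈ -2.1779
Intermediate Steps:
q = 165 (q = -33*(-5) = 165)
u = -165 (u = -1*165 = -165)
m = -165
(38630 + 18846)/(-26226 + m) = (38630 + 18846)/(-26226 - 165) = 57476/(-26391) = 57476*(-1/26391) = -57476/26391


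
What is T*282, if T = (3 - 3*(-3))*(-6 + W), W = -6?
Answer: -40608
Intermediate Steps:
T = -144 (T = (3 - 3*(-3))*(-6 - 6) = (3 + 9)*(-12) = 12*(-12) = -144)
T*282 = -144*282 = -40608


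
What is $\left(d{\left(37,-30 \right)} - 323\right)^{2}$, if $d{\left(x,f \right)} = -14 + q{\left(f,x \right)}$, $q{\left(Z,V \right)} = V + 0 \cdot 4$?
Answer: $90000$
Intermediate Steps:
$q{\left(Z,V \right)} = V$ ($q{\left(Z,V \right)} = V + 0 = V$)
$d{\left(x,f \right)} = -14 + x$
$\left(d{\left(37,-30 \right)} - 323\right)^{2} = \left(\left(-14 + 37\right) - 323\right)^{2} = \left(23 - 323\right)^{2} = \left(-300\right)^{2} = 90000$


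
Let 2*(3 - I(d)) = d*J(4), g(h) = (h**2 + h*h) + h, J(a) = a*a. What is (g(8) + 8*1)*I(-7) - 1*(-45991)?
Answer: 54487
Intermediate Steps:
J(a) = a**2
g(h) = h + 2*h**2 (g(h) = (h**2 + h**2) + h = 2*h**2 + h = h + 2*h**2)
I(d) = 3 - 8*d (I(d) = 3 - d*4**2/2 = 3 - d*16/2 = 3 - 8*d)
(g(8) + 8*1)*I(-7) - 1*(-45991) = (8*(1 + 2*8) + 8*1)*(3 - 8*(-7)) - 1*(-45991) = (8*(1 + 16) + 8)*(3 + 56) + 45991 = (8*17 + 8)*59 + 45991 = (136 + 8)*59 + 45991 = 144*59 + 45991 = 8496 + 45991 = 54487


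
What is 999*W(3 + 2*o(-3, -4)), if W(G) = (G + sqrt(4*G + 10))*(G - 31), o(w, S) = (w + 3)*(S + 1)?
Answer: -83916 - 27972*sqrt(22) ≈ -2.1512e+5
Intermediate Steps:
o(w, S) = (1 + S)*(3 + w) (o(w, S) = (3 + w)*(1 + S) = (1 + S)*(3 + w))
W(G) = (-31 + G)*(G + sqrt(10 + 4*G)) (W(G) = (G + sqrt(10 + 4*G))*(-31 + G) = (-31 + G)*(G + sqrt(10 + 4*G)))
999*W(3 + 2*o(-3, -4)) = 999*((3 + 2*(3 - 3 + 3*(-4) - 4*(-3)))**2 - 31*(3 + 2*(3 - 3 + 3*(-4) - 4*(-3))) - 31*sqrt(10 + 4*(3 + 2*(3 - 3 + 3*(-4) - 4*(-3)))) + (3 + 2*(3 - 3 + 3*(-4) - 4*(-3)))*sqrt(10 + 4*(3 + 2*(3 - 3 + 3*(-4) - 4*(-3))))) = 999*((3 + 2*(3 - 3 - 12 + 12))**2 - 31*(3 + 2*(3 - 3 - 12 + 12)) - 31*sqrt(10 + 4*(3 + 2*(3 - 3 - 12 + 12))) + (3 + 2*(3 - 3 - 12 + 12))*sqrt(10 + 4*(3 + 2*(3 - 3 - 12 + 12)))) = 999*((3 + 2*0)**2 - 31*(3 + 2*0) - 31*sqrt(10 + 4*(3 + 2*0)) + (3 + 2*0)*sqrt(10 + 4*(3 + 2*0))) = 999*((3 + 0)**2 - 31*(3 + 0) - 31*sqrt(10 + 4*(3 + 0)) + (3 + 0)*sqrt(10 + 4*(3 + 0))) = 999*(3**2 - 31*3 - 31*sqrt(10 + 4*3) + 3*sqrt(10 + 4*3)) = 999*(9 - 93 - 31*sqrt(10 + 12) + 3*sqrt(10 + 12)) = 999*(9 - 93 - 31*sqrt(22) + 3*sqrt(22)) = 999*(-84 - 28*sqrt(22)) = -83916 - 27972*sqrt(22)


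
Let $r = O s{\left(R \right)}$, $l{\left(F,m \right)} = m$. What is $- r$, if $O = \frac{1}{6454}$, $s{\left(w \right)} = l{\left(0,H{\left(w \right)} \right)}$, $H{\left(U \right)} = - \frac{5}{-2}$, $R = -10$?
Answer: $- \frac{5}{12908} \approx -0.00038736$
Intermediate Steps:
$H{\left(U \right)} = \frac{5}{2}$ ($H{\left(U \right)} = \left(-5\right) \left(- \frac{1}{2}\right) = \frac{5}{2}$)
$s{\left(w \right)} = \frac{5}{2}$
$O = \frac{1}{6454} \approx 0.00015494$
$r = \frac{5}{12908}$ ($r = \frac{1}{6454} \cdot \frac{5}{2} = \frac{5}{12908} \approx 0.00038736$)
$- r = \left(-1\right) \frac{5}{12908} = - \frac{5}{12908}$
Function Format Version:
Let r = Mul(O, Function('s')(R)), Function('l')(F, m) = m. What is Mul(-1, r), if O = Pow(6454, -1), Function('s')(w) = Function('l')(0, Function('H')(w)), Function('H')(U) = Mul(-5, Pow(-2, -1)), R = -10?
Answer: Rational(-5, 12908) ≈ -0.00038736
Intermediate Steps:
Function('H')(U) = Rational(5, 2) (Function('H')(U) = Mul(-5, Rational(-1, 2)) = Rational(5, 2))
Function('s')(w) = Rational(5, 2)
O = Rational(1, 6454) ≈ 0.00015494
r = Rational(5, 12908) (r = Mul(Rational(1, 6454), Rational(5, 2)) = Rational(5, 12908) ≈ 0.00038736)
Mul(-1, r) = Mul(-1, Rational(5, 12908)) = Rational(-5, 12908)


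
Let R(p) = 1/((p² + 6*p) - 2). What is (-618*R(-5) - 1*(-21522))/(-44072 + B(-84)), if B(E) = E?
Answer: -37818/77273 ≈ -0.48941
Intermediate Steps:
R(p) = 1/(-2 + p² + 6*p)
(-618*R(-5) - 1*(-21522))/(-44072 + B(-84)) = (-618/(-2 + (-5)² + 6*(-5)) - 1*(-21522))/(-44072 - 84) = (-618/(-2 + 25 - 30) + 21522)/(-44156) = (-618/(-7) + 21522)*(-1/44156) = (-618*(-⅐) + 21522)*(-1/44156) = (618/7 + 21522)*(-1/44156) = (151272/7)*(-1/44156) = -37818/77273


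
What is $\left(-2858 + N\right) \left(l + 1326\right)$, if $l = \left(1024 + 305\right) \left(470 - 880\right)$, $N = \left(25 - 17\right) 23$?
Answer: $1453490136$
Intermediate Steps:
$N = 184$ ($N = 8 \cdot 23 = 184$)
$l = -544890$ ($l = 1329 \left(-410\right) = -544890$)
$\left(-2858 + N\right) \left(l + 1326\right) = \left(-2858 + 184\right) \left(-544890 + 1326\right) = \left(-2674\right) \left(-543564\right) = 1453490136$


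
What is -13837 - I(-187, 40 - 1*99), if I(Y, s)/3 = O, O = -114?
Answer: -13495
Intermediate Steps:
I(Y, s) = -342 (I(Y, s) = 3*(-114) = -342)
-13837 - I(-187, 40 - 1*99) = -13837 - 1*(-342) = -13837 + 342 = -13495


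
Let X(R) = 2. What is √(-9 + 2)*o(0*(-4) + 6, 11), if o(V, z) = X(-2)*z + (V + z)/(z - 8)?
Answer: 83*I*√7/3 ≈ 73.199*I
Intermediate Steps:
o(V, z) = 2*z + (V + z)/(-8 + z) (o(V, z) = 2*z + (V + z)/(z - 8) = 2*z + (V + z)/(-8 + z))
√(-9 + 2)*o(0*(-4) + 6, 11) = √(-9 + 2)*(((0*(-4) + 6) - 15*11 + 2*11²)/(-8 + 11)) = √(-7)*(((0 + 6) - 165 + 2*121)/3) = (I*√7)*((6 - 165 + 242)/3) = (I*√7)*((⅓)*83) = (I*√7)*(83/3) = 83*I*√7/3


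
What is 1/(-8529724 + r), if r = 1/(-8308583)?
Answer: -8308583/70869919821093 ≈ -1.1724e-7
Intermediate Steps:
r = -1/8308583 ≈ -1.2036e-7
1/(-8529724 + r) = 1/(-8529724 - 1/8308583) = 1/(-70869919821093/8308583) = -8308583/70869919821093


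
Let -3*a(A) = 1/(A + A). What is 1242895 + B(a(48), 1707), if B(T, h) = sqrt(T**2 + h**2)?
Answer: 1242895 + sqrt(241686291457)/288 ≈ 1.2446e+6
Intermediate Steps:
a(A) = -1/(6*A) (a(A) = -1/(3*(A + A)) = -1/(2*A)/3 = -1/(6*A))
1242895 + B(a(48), 1707) = 1242895 + sqrt((-1/6/48)**2 + 1707**2) = 1242895 + sqrt((-1/6*1/48)**2 + 2913849) = 1242895 + sqrt((-1/288)**2 + 2913849) = 1242895 + sqrt(1/82944 + 2913849) = 1242895 + sqrt(241686291457/82944) = 1242895 + sqrt(241686291457)/288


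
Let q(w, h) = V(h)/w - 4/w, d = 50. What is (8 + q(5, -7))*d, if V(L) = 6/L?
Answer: 2460/7 ≈ 351.43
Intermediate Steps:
q(w, h) = -4/w + 6/(h*w) (q(w, h) = (6/h)/w - 4/w = 6/(h*w) - 4/w = -4/w + 6/(h*w))
(8 + q(5, -7))*d = (8 + 2*(3 - 2*(-7))/(-7*5))*50 = (8 + 2*(-1/7)*(1/5)*(3 + 14))*50 = (8 + 2*(-1/7)*(1/5)*17)*50 = (8 - 34/35)*50 = (246/35)*50 = 2460/7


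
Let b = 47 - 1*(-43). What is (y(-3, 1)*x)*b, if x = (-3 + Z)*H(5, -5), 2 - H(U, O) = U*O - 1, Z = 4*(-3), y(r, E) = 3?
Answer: -113400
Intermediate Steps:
Z = -12
b = 90 (b = 47 + 43 = 90)
H(U, O) = 3 - O*U (H(U, O) = 2 - (U*O - 1) = 2 - (O*U - 1) = 2 - (-1 + O*U) = 2 + (1 - O*U) = 3 - O*U)
x = -420 (x = (-3 - 12)*(3 - 1*(-5)*5) = -15*(3 + 25) = -15*28 = -420)
(y(-3, 1)*x)*b = (3*(-420))*90 = -1260*90 = -113400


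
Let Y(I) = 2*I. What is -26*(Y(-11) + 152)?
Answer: -3380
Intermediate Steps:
-26*(Y(-11) + 152) = -26*(2*(-11) + 152) = -26*(-22 + 152) = -26*130 = -3380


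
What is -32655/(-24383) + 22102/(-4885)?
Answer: -379393391/119110955 ≈ -3.1852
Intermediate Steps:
-32655/(-24383) + 22102/(-4885) = -32655*(-1/24383) + 22102*(-1/4885) = 32655/24383 - 22102/4885 = -379393391/119110955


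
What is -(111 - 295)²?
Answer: -33856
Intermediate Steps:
-(111 - 295)² = -1*(-184)² = -1*33856 = -33856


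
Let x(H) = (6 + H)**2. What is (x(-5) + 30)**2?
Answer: 961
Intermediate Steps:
(x(-5) + 30)**2 = ((6 - 5)**2 + 30)**2 = (1**2 + 30)**2 = (1 + 30)**2 = 31**2 = 961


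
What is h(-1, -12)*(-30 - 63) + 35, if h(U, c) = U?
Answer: 128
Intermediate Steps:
h(-1, -12)*(-30 - 63) + 35 = -(-30 - 63) + 35 = -1*(-93) + 35 = 93 + 35 = 128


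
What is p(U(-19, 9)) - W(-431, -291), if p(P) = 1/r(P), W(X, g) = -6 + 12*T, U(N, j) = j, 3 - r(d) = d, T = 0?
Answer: 35/6 ≈ 5.8333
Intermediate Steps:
r(d) = 3 - d
W(X, g) = -6 (W(X, g) = -6 + 12*0 = -6 + 0 = -6)
p(P) = 1/(3 - P)
p(U(-19, 9)) - W(-431, -291) = -1/(-3 + 9) - 1*(-6) = -1/6 + 6 = 35/6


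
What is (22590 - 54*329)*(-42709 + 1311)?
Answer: -199703952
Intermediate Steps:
(22590 - 54*329)*(-42709 + 1311) = (22590 - 17766)*(-41398) = 4824*(-41398) = -199703952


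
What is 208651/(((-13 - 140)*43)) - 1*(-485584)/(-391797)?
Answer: -9438165887/286403607 ≈ -32.954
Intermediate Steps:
208651/(((-13 - 140)*43)) - 1*(-485584)/(-391797) = 208651/((-153*43)) + 485584*(-1/391797) = 208651/(-6579) - 485584/391797 = 208651*(-1/6579) - 485584/391797 = -208651/6579 - 485584/391797 = -9438165887/286403607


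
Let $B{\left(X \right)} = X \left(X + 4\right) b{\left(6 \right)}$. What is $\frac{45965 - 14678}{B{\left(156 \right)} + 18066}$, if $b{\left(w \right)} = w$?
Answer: $\frac{10429}{55942} \approx 0.18643$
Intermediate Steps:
$B{\left(X \right)} = 6 X \left(4 + X\right)$ ($B{\left(X \right)} = X \left(X + 4\right) 6 = X \left(4 + X\right) 6 = 6 X \left(4 + X\right)$)
$\frac{45965 - 14678}{B{\left(156 \right)} + 18066} = \frac{45965 - 14678}{6 \cdot 156 \left(4 + 156\right) + 18066} = \frac{31287}{6 \cdot 156 \cdot 160 + 18066} = \frac{31287}{149760 + 18066} = \frac{31287}{167826} = 31287 \cdot \frac{1}{167826} = \frac{10429}{55942}$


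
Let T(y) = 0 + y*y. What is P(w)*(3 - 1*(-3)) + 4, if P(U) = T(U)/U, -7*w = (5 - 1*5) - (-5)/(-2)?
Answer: 43/7 ≈ 6.1429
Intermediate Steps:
w = 5/14 (w = -((5 - 1*5) - (-5)/(-2))/7 = -((5 - 5) - (-5)*(-1)/2)/7 = -(0 - 5*½)/7 = -(0 - 5/2)/7 = -⅐*(-5/2) = 5/14 ≈ 0.35714)
T(y) = y² (T(y) = 0 + y² = y²)
P(U) = U (P(U) = U²/U = U)
P(w)*(3 - 1*(-3)) + 4 = 5*(3 - 1*(-3))/14 + 4 = 5*(3 + 3)/14 + 4 = (5/14)*6 + 4 = 15/7 + 4 = 43/7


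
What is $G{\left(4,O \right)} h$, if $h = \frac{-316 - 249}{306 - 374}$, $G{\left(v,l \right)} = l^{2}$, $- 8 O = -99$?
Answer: $\frac{5537565}{4352} \approx 1272.4$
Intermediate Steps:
$O = \frac{99}{8}$ ($O = \left(- \frac{1}{8}\right) \left(-99\right) = \frac{99}{8} \approx 12.375$)
$h = \frac{565}{68}$ ($h = - \frac{565}{-68} = \left(-565\right) \left(- \frac{1}{68}\right) = \frac{565}{68} \approx 8.3088$)
$G{\left(4,O \right)} h = \left(\frac{99}{8}\right)^{2} \cdot \frac{565}{68} = \frac{9801}{64} \cdot \frac{565}{68} = \frac{5537565}{4352}$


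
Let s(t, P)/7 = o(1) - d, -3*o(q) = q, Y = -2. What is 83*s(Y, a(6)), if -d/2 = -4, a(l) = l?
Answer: -14525/3 ≈ -4841.7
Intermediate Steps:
d = 8 (d = -2*(-4) = 8)
o(q) = -q/3
s(t, P) = -175/3 (s(t, P) = 7*(-1/3*1 - 1*8) = 7*(-1/3 - 8) = 7*(-25/3) = -175/3)
83*s(Y, a(6)) = 83*(-175/3) = -14525/3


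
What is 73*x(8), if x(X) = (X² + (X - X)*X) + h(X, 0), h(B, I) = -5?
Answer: 4307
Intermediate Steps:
x(X) = -5 + X² (x(X) = (X² + (X - X)*X) - 5 = (X² + 0*X) - 5 = (X² + 0) - 5 = X² - 5 = -5 + X²)
73*x(8) = 73*(-5 + 8²) = 73*(-5 + 64) = 73*59 = 4307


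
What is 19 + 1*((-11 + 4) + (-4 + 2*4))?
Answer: 16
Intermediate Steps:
19 + 1*((-11 + 4) + (-4 + 2*4)) = 19 + 1*(-7 + (-4 + 8)) = 19 + 1*(-7 + 4) = 19 + 1*(-3) = 19 - 3 = 16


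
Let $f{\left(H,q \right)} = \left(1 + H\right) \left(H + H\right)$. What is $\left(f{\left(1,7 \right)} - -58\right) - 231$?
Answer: $-169$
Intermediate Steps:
$f{\left(H,q \right)} = 2 H \left(1 + H\right)$ ($f{\left(H,q \right)} = \left(1 + H\right) 2 H = 2 H \left(1 + H\right)$)
$\left(f{\left(1,7 \right)} - -58\right) - 231 = \left(2 \cdot 1 \left(1 + 1\right) - -58\right) - 231 = \left(2 \cdot 1 \cdot 2 + 58\right) - 231 = \left(4 + 58\right) - 231 = 62 - 231 = -169$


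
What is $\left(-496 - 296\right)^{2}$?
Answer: $627264$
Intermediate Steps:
$\left(-496 - 296\right)^{2} = \left(-792\right)^{2} = 627264$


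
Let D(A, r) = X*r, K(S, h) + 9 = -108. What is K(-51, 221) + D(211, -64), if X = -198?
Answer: 12555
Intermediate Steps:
K(S, h) = -117 (K(S, h) = -9 - 108 = -117)
D(A, r) = -198*r
K(-51, 221) + D(211, -64) = -117 - 198*(-64) = -117 + 12672 = 12555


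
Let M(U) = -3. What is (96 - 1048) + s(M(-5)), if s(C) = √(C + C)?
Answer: -952 + I*√6 ≈ -952.0 + 2.4495*I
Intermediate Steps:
s(C) = √2*√C (s(C) = √(2*C) = √2*√C)
(96 - 1048) + s(M(-5)) = (96 - 1048) + √2*√(-3) = -952 + √2*(I*√3) = -952 + I*√6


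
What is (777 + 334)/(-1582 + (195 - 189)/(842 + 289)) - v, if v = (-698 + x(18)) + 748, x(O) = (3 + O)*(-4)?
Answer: 19859161/596412 ≈ 33.298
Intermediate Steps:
x(O) = -12 - 4*O
v = -34 (v = (-698 + (-12 - 4*18)) + 748 = (-698 + (-12 - 72)) + 748 = (-698 - 84) + 748 = -782 + 748 = -34)
(777 + 334)/(-1582 + (195 - 189)/(842 + 289)) - v = (777 + 334)/(-1582 + (195 - 189)/(842 + 289)) - 1*(-34) = 1111/(-1582 + 6/1131) + 34 = 1111/(-1582 + 6*(1/1131)) + 34 = 1111/(-1582 + 2/377) + 34 = 1111/(-596412/377) + 34 = 1111*(-377/596412) + 34 = -418847/596412 + 34 = 19859161/596412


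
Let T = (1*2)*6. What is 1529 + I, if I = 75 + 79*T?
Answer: 2552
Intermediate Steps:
T = 12 (T = 2*6 = 12)
I = 1023 (I = 75 + 79*12 = 75 + 948 = 1023)
1529 + I = 1529 + 1023 = 2552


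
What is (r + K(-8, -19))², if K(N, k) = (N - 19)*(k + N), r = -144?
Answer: 342225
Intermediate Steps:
K(N, k) = (-19 + N)*(N + k)
(r + K(-8, -19))² = (-144 + ((-8)² - 19*(-8) - 19*(-19) - 8*(-19)))² = (-144 + (64 + 152 + 361 + 152))² = (-144 + 729)² = 585² = 342225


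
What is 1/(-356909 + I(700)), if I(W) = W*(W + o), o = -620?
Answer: -1/300909 ≈ -3.3233e-6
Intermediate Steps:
I(W) = W*(-620 + W) (I(W) = W*(W - 620) = W*(-620 + W))
1/(-356909 + I(700)) = 1/(-356909 + 700*(-620 + 700)) = 1/(-356909 + 700*80) = 1/(-356909 + 56000) = 1/(-300909) = -1/300909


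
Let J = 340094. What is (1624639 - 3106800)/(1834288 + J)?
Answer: -1482161/2174382 ≈ -0.68165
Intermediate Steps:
(1624639 - 3106800)/(1834288 + J) = (1624639 - 3106800)/(1834288 + 340094) = -1482161/2174382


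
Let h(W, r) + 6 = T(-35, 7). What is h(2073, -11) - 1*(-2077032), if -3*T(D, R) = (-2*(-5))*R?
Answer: 6231008/3 ≈ 2.0770e+6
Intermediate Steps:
T(D, R) = -10*R/3 (T(D, R) = -(-2*(-5))*R/3 = -10*R/3)
h(W, r) = -88/3 (h(W, r) = -6 - 10/3*7 = -6 - 70/3 = -88/3)
h(2073, -11) - 1*(-2077032) = -88/3 - 1*(-2077032) = -88/3 + 2077032 = 6231008/3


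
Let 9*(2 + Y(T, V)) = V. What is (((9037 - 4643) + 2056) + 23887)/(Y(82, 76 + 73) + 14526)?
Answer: 273033/130865 ≈ 2.0864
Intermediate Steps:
Y(T, V) = -2 + V/9
(((9037 - 4643) + 2056) + 23887)/(Y(82, 76 + 73) + 14526) = (((9037 - 4643) + 2056) + 23887)/((-2 + (76 + 73)/9) + 14526) = ((4394 + 2056) + 23887)/((-2 + (⅑)*149) + 14526) = (6450 + 23887)/((-2 + 149/9) + 14526) = 30337/(131/9 + 14526) = 30337/(130865/9) = 30337*(9/130865) = 273033/130865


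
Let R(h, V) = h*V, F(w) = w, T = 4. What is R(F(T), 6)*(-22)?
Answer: -528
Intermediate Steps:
R(h, V) = V*h
R(F(T), 6)*(-22) = (6*4)*(-22) = 24*(-22) = -528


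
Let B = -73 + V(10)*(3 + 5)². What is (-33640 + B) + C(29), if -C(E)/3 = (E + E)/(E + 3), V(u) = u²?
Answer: -437095/16 ≈ -27318.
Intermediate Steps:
C(E) = -6*E/(3 + E) (C(E) = -3*(E + E)/(E + 3) = -3*2*E/(3 + E) = -6*E/(3 + E))
B = 6327 (B = -73 + 10²*(3 + 5)² = -73 + 100*8² = -73 + 100*64 = -73 + 6400 = 6327)
(-33640 + B) + C(29) = (-33640 + 6327) - 6*29/(3 + 29) = -27313 - 6*29/32 = -27313 - 6*29*1/32 = -27313 - 87/16 = -437095/16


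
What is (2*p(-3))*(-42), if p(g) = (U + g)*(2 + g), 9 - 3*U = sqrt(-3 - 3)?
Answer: -28*I*sqrt(6) ≈ -68.586*I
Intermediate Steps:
U = 3 - I*sqrt(6)/3 (U = 3 - sqrt(-3 - 3)/3 = 3 - I*sqrt(6)/3 ≈ 3.0 - 0.8165*I)
p(g) = (2 + g)*(3 + g - I*sqrt(6)/3) (p(g) = ((3 - I*sqrt(6)/3) + g)*(2 + g) = (3 + g - I*sqrt(6)/3)*(2 + g) = (2 + g)*(3 + g - I*sqrt(6)/3))
(2*p(-3))*(-42) = (2*(6 + (-3)**2 + 5*(-3) - 2*I*sqrt(6)/3 - 1/3*I*(-3)*sqrt(6)))*(-42) = (2*(6 + 9 - 15 - 2*I*sqrt(6)/3 + I*sqrt(6)))*(-42) = (2*(I*sqrt(6)/3))*(-42) = (2*I*sqrt(6)/3)*(-42) = -28*I*sqrt(6)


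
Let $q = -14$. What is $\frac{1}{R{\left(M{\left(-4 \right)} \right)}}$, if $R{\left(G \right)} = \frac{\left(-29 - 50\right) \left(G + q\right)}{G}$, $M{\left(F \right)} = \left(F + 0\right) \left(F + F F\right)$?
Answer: $- \frac{24}{2449} \approx -0.0097999$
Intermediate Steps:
$M{\left(F \right)} = F \left(F + F^{2}\right)$
$R{\left(G \right)} = \frac{1106 - 79 G}{G}$ ($R{\left(G \right)} = \frac{\left(-29 - 50\right) \left(G - 14\right)}{G} = \frac{\left(-79\right) \left(-14 + G\right)}{G} = \frac{1106 - 79 G}{G}$)
$\frac{1}{R{\left(M{\left(-4 \right)} \right)}} = \frac{1}{-79 + \frac{1106}{\left(-4\right)^{2} \left(1 - 4\right)}} = \frac{1}{-79 + \frac{1106}{16 \left(-3\right)}} = \frac{1}{-79 + \frac{1106}{-48}} = \frac{1}{-79 + 1106 \left(- \frac{1}{48}\right)} = \frac{1}{-79 - \frac{553}{24}} = \frac{1}{- \frac{2449}{24}} = - \frac{24}{2449}$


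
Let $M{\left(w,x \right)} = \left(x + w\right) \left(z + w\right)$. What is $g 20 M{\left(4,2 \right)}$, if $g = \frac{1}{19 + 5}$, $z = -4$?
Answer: $0$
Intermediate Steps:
$M{\left(w,x \right)} = \left(-4 + w\right) \left(w + x\right)$ ($M{\left(w,x \right)} = \left(x + w\right) \left(-4 + w\right) = \left(w + x\right) \left(-4 + w\right) = \left(-4 + w\right) \left(w + x\right)$)
$g = \frac{1}{24} \approx 0.041667$
$g 20 M{\left(4,2 \right)} = \frac{1}{24} \cdot 20 \left(4^{2} - 16 - 8 + 4 \cdot 2\right) = \frac{5 \left(16 - 16 - 8 + 8\right)}{6} = \frac{5}{6} \cdot 0 = 0$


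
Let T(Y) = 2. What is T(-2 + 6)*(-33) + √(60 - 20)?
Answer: -66 + 2*√10 ≈ -59.675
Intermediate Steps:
T(-2 + 6)*(-33) + √(60 - 20) = 2*(-33) + √(60 - 20) = -66 + √40 = -66 + 2*√10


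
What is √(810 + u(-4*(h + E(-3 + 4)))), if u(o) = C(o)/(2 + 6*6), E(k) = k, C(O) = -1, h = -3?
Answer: √1169602/38 ≈ 28.460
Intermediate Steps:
u(o) = -1/38 (u(o) = -1/(2 + 6*6) = -1/(2 + 36) = -1/38)
√(810 + u(-4*(h + E(-3 + 4)))) = √(810 - 1/38) = √(30779/38) = √1169602/38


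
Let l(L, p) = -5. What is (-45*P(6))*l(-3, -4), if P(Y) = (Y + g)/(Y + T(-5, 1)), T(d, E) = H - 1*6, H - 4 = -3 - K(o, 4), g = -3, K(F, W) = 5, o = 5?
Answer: -675/4 ≈ -168.75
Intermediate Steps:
H = -4 (H = 4 + (-3 - 1*5) = 4 + (-3 - 5) = 4 - 8 = -4)
T(d, E) = -10 (T(d, E) = -4 - 1*6 = -4 - 6 = -10)
P(Y) = (-3 + Y)/(-10 + Y) (P(Y) = (Y - 3)/(Y - 10) = (-3 + Y)/(-10 + Y))
(-45*P(6))*l(-3, -4) = -45*(-3 + 6)/(-10 + 6)*(-5) = -45*3/(-4)*(-5) = -(-45)*3/4*(-5) = -45*(-3/4)*(-5) = (135/4)*(-5) = -675/4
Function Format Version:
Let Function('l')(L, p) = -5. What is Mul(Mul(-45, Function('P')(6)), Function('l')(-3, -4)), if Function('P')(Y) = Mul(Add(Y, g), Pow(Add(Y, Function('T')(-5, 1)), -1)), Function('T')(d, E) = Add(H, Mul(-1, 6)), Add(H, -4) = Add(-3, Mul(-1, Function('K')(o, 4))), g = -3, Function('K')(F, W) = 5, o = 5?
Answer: Rational(-675, 4) ≈ -168.75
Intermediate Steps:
H = -4 (H = Add(4, Add(-3, Mul(-1, 5))) = Add(4, Add(-3, -5)) = Add(4, -8) = -4)
Function('T')(d, E) = -10 (Function('T')(d, E) = Add(-4, Mul(-1, 6)) = Add(-4, -6) = -10)
Function('P')(Y) = Mul(Pow(Add(-10, Y), -1), Add(-3, Y)) (Function('P')(Y) = Mul(Add(Y, -3), Pow(Add(Y, -10), -1)) = Mul(Add(-3, Y), Pow(Add(-10, Y), -1)) = Mul(Pow(Add(-10, Y), -1), Add(-3, Y)))
Mul(Mul(-45, Function('P')(6)), Function('l')(-3, -4)) = Mul(Mul(-45, Mul(Pow(Add(-10, 6), -1), Add(-3, 6))), -5) = Mul(Mul(-45, Mul(Pow(-4, -1), 3)), -5) = Mul(Mul(-45, Mul(Rational(-1, 4), 3)), -5) = Mul(Mul(-45, Rational(-3, 4)), -5) = Mul(Rational(135, 4), -5) = Rational(-675, 4)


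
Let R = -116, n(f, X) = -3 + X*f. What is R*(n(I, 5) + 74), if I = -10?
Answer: -2436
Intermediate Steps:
R*(n(I, 5) + 74) = -116*((-3 + 5*(-10)) + 74) = -116*((-3 - 50) + 74) = -116*(-53 + 74) = -116*21 = -2436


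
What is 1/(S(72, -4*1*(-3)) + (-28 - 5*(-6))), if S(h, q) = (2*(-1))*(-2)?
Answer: 1/6 ≈ 0.16667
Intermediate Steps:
S(h, q) = 4 (S(h, q) = -2*(-2) = 4)
1/(S(72, -4*1*(-3)) + (-28 - 5*(-6))) = 1/(4 + (-28 - 5*(-6))) = 1/(4 + (-28 + 30)) = 1/(4 + 2) = 1/6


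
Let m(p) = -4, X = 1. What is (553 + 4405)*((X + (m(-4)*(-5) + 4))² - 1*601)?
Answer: 118992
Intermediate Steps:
(553 + 4405)*((X + (m(-4)*(-5) + 4))² - 1*601) = (553 + 4405)*((1 + (-4*(-5) + 4))² - 1*601) = 4958*((1 + (20 + 4))² - 601) = 4958*((1 + 24)² - 601) = 4958*(25² - 601) = 4958*(625 - 601) = 4958*24 = 118992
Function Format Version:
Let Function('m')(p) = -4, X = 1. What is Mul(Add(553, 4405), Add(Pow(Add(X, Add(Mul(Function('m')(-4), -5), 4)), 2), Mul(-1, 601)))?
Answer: 118992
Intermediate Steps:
Mul(Add(553, 4405), Add(Pow(Add(X, Add(Mul(Function('m')(-4), -5), 4)), 2), Mul(-1, 601))) = Mul(Add(553, 4405), Add(Pow(Add(1, Add(Mul(-4, -5), 4)), 2), Mul(-1, 601))) = Mul(4958, Add(Pow(Add(1, Add(20, 4)), 2), -601)) = Mul(4958, Add(Pow(Add(1, 24), 2), -601)) = Mul(4958, Add(Pow(25, 2), -601)) = Mul(4958, Add(625, -601)) = Mul(4958, 24) = 118992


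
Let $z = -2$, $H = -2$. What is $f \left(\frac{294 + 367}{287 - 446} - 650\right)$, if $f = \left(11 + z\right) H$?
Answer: $\frac{624066}{53} \approx 11775.0$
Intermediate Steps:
$f = -18$ ($f = \left(11 - 2\right) \left(-2\right) = 9 \left(-2\right) = -18$)
$f \left(\frac{294 + 367}{287 - 446} - 650\right) = - 18 \left(\frac{294 + 367}{287 - 446} - 650\right) = - 18 \left(\frac{661}{-159} - 650\right) = - 18 \left(661 \left(- \frac{1}{159}\right) - 650\right) = - 18 \left(- \frac{661}{159} - 650\right) = \left(-18\right) \left(- \frac{104011}{159}\right) = \frac{624066}{53}$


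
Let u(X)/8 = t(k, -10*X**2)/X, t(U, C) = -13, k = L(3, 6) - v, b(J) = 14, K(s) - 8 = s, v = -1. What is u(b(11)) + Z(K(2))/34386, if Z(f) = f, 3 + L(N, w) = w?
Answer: -894001/120351 ≈ -7.4283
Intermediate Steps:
K(s) = 8 + s
L(N, w) = -3 + w
k = 4 (k = (-3 + 6) - 1*(-1) = 3 + 1 = 4)
u(X) = -104/X (u(X) = 8*(-13/X) = -104/X)
u(b(11)) + Z(K(2))/34386 = -104/14 + (8 + 2)/34386 = -104*1/14 + 10*(1/34386) = -52/7 + 5/17193 = -894001/120351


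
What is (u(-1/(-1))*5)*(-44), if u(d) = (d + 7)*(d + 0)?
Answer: -1760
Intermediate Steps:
u(d) = d*(7 + d) (u(d) = (7 + d)*d = d*(7 + d))
(u(-1/(-1))*5)*(-44) = (((-1/(-1))*(7 - 1/(-1)))*5)*(-44) = (((-1*(-1))*(7 - 1*(-1)))*5)*(-44) = ((1*(7 + 1))*5)*(-44) = ((1*8)*5)*(-44) = (8*5)*(-44) = 40*(-44) = -1760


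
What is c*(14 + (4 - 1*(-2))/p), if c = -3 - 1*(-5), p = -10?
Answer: 134/5 ≈ 26.800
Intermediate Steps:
c = 2 (c = -3 + 5 = 2)
c*(14 + (4 - 1*(-2))/p) = 2*(14 + (4 - 1*(-2))/(-10)) = 2*(14 + (4 + 2)*(-⅒)) = 2*(14 + 6*(-⅒)) = 2*(14 - ⅗) = 2*(67/5) = 134/5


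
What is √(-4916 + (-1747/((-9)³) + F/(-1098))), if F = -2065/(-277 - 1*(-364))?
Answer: I*√44837499943358/95526 ≈ 70.097*I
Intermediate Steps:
F = -2065/87 (F = -2065/(-277 + 364) = -2065/87 ≈ -23.736)
√(-4916 + (-1747/((-9)³) + F/(-1098))) = √(-4916 + (-1747/((-9)³) - 2065/87/(-1098))) = √(-4916 + (-1747/(-729) - 2065/87*(-1/1098))) = √(-4916 + (-1747*(-1/729) + 2065/95526)) = √(-4916 + (1747/729 + 2065/95526)) = √(-4916 + 6236641/2579202) = √(-12673120391/2579202) = I*√44837499943358/95526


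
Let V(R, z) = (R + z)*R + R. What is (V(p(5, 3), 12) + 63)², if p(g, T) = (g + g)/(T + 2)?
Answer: 8649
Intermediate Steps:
p(g, T) = 2*g/(2 + T) (p(g, T) = (2*g)/(2 + T) = 2*g/(2 + T))
V(R, z) = R + R*(R + z) (V(R, z) = R*(R + z) + R = R + R*(R + z))
(V(p(5, 3), 12) + 63)² = ((2*5/(2 + 3))*(1 + 2*5/(2 + 3) + 12) + 63)² = ((2*5/5)*(1 + 2*5/5 + 12) + 63)² = ((2*5*(⅕))*(1 + 2*5*(⅕) + 12) + 63)² = (2*(1 + 2 + 12) + 63)² = (2*15 + 63)² = (30 + 63)² = 93² = 8649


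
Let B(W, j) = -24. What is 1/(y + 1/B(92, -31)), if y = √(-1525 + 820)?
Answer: -24/406081 - 576*I*√705/406081 ≈ -5.9101e-5 - 0.037662*I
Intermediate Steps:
y = I*√705 (y = √(-705) = I*√705 ≈ 26.552*I)
1/(y + 1/B(92, -31)) = 1/(I*√705 + 1/(-24)) = 1/(I*√705 - 1/24) = 1/(-1/24 + I*√705)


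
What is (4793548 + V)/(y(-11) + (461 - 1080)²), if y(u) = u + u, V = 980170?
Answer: 5773718/383139 ≈ 15.070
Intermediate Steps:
y(u) = 2*u
(4793548 + V)/(y(-11) + (461 - 1080)²) = (4793548 + 980170)/(2*(-11) + (461 - 1080)²) = 5773718/(-22 + (-619)²) = 5773718/(-22 + 383161) = 5773718/383139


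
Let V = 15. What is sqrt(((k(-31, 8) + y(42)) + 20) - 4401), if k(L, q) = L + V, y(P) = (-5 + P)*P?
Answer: I*sqrt(2843) ≈ 53.32*I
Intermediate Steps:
y(P) = P*(-5 + P)
k(L, q) = 15 + L (k(L, q) = L + 15 = 15 + L)
sqrt(((k(-31, 8) + y(42)) + 20) - 4401) = sqrt((((15 - 31) + 42*(-5 + 42)) + 20) - 4401) = sqrt(((-16 + 42*37) + 20) - 4401) = sqrt(((-16 + 1554) + 20) - 4401) = sqrt((1538 + 20) - 4401) = sqrt(1558 - 4401) = sqrt(-2843) = I*sqrt(2843)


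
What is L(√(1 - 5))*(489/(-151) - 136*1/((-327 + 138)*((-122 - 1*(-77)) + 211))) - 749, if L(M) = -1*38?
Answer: -1483078363/2368737 ≈ -626.11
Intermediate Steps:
L(M) = -38
L(√(1 - 5))*(489/(-151) - 136*1/((-327 + 138)*((-122 - 1*(-77)) + 211))) - 749 = -38*(489/(-151) - 136*1/((-327 + 138)*((-122 - 1*(-77)) + 211))) - 749 = -38*(489*(-1/151) - 136*(-1/(189*((-122 + 77) + 211)))) - 749 = -38*(-489/151 - 136*(-1/(189*(-45 + 211)))) - 749 = -38*(-489/151 - 136/((-189*166))) - 749 = -38*(-489/151 - 136/(-31374)) - 749 = -38*(-489/151 - 136*(-1/31374)) - 749 = -38*(-489/151 + 68/15687) - 749 = -38*(-7660675/2368737) - 749 = 291105650/2368737 - 749 = -1483078363/2368737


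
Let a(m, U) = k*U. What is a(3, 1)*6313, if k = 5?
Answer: 31565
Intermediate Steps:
a(m, U) = 5*U
a(3, 1)*6313 = (5*1)*6313 = 5*6313 = 31565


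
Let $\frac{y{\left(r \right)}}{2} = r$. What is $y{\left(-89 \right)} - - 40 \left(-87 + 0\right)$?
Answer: $-3658$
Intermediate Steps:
$y{\left(r \right)} = 2 r$
$y{\left(-89 \right)} - - 40 \left(-87 + 0\right) = 2 \left(-89\right) - - 40 \left(-87 + 0\right) = -178 - \left(-40\right) \left(-87\right) = -178 - 3480 = -3658$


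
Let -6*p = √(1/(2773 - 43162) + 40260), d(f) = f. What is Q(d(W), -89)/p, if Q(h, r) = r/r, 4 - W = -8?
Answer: -6*√65674983343071/1626061139 ≈ -0.029903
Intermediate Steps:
W = 12 (W = 4 - 1*(-8) = 4 + 8 = 12)
Q(h, r) = 1
p = -√65674983343071/242334 (p = -√(1/(2773 - 43162) + 40260)/6 = -√(1/(-40389) + 40260)/6 = -√(-1/40389 + 40260)/6 = -√65674983343071/242334 ≈ -33.441)
Q(d(W), -89)/p = 1/(-√65674983343071/242334) = 1*(-6*√65674983343071/1626061139) = -6*√65674983343071/1626061139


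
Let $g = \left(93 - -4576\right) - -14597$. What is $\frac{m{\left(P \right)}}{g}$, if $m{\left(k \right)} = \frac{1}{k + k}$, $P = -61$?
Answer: $- \frac{1}{2350452} \approx -4.2545 \cdot 10^{-7}$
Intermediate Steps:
$m{\left(k \right)} = \frac{1}{2 k}$
$g = 19266$ ($g = \left(93 + 4576\right) + 14597 = 4669 + 14597 = 19266$)
$\frac{m{\left(P \right)}}{g} = \frac{\frac{1}{2} \frac{1}{-61}}{19266} = \frac{1}{2} \left(- \frac{1}{61}\right) \frac{1}{19266} = \left(- \frac{1}{122}\right) \frac{1}{19266} = - \frac{1}{2350452}$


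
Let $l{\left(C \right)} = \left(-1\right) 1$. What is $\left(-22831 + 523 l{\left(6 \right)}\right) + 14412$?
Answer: $-8942$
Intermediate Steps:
$l{\left(C \right)} = -1$
$\left(-22831 + 523 l{\left(6 \right)}\right) + 14412 = \left(-22831 + 523 \left(-1\right)\right) + 14412 = \left(-22831 - 523\right) + 14412 = -23354 + 14412 = -8942$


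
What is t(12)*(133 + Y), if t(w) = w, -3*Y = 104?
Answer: 1180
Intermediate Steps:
Y = -104/3 (Y = -1/3*104 = -104/3 ≈ -34.667)
t(12)*(133 + Y) = 12*(133 - 104/3) = 12*(295/3) = 1180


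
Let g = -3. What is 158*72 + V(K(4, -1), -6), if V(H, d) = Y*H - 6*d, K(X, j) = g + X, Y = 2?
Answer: 11414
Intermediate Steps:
K(X, j) = -3 + X
V(H, d) = -6*d + 2*H (V(H, d) = 2*H - 6*d = -6*d + 2*H)
158*72 + V(K(4, -1), -6) = 158*72 + (-6*(-6) + 2*(-3 + 4)) = 11376 + (36 + 2*1) = 11376 + (36 + 2) = 11376 + 38 = 11414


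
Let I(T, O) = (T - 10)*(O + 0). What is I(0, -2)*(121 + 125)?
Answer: 4920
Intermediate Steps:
I(T, O) = O*(-10 + T) (I(T, O) = (-10 + T)*O = O*(-10 + T))
I(0, -2)*(121 + 125) = (-2*(-10 + 0))*(121 + 125) = -2*(-10)*246 = 20*246 = 4920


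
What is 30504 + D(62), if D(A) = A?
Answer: 30566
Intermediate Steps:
30504 + D(62) = 30504 + 62 = 30566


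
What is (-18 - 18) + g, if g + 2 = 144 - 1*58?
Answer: 48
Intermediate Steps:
g = 84 (g = -2 + (144 - 1*58) = -2 + (144 - 58) = -2 + 86 = 84)
(-18 - 18) + g = (-18 - 18) + 84 = -36 + 84 = 48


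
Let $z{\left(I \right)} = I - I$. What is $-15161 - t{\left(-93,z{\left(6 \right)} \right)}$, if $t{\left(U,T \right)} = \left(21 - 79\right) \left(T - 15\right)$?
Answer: $-16031$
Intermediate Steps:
$z{\left(I \right)} = 0$
$t{\left(U,T \right)} = 870 - 58 T$ ($t{\left(U,T \right)} = - 58 \left(-15 + T\right) = 870 - 58 T$)
$-15161 - t{\left(-93,z{\left(6 \right)} \right)} = -15161 - \left(870 - 0\right) = -15161 - \left(870 + 0\right) = -15161 - 870 = -16031$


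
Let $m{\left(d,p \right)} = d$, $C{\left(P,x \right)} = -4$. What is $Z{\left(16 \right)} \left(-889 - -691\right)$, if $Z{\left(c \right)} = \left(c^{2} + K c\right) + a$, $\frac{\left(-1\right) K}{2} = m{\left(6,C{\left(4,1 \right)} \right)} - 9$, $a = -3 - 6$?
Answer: $-67914$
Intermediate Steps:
$a = -9$
$K = 6$ ($K = - 2 \left(6 - 9\right) = \left(-2\right) \left(-3\right) = 6$)
$Z{\left(c \right)} = -9 + c^{2} + 6 c$ ($Z{\left(c \right)} = \left(c^{2} + 6 c\right) - 9 = -9 + c^{2} + 6 c$)
$Z{\left(16 \right)} \left(-889 - -691\right) = \left(-9 + 16^{2} + 6 \cdot 16\right) \left(-889 - -691\right) = \left(-9 + 256 + 96\right) \left(-889 + 691\right) = 343 \left(-198\right) = -67914$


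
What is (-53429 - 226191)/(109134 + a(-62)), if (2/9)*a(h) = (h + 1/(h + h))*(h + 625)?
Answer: 69345760/11894931 ≈ 5.8299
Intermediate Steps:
a(h) = 9*(625 + h)*(h + 1/(2*h))/2 (a(h) = 9*((h + 1/(h + h))*(h + 625))/2 = 9*((h + 1/(2*h))*(625 + h))/2 = 9*((625 + h)*(h + 1/(2*h)))/2 = 9*(625 + h)*(h + 1/(2*h))/2)
(-53429 - 226191)/(109134 + a(-62)) = (-53429 - 226191)/(109134 + (9/4)*(625 - 62*(1 + 2*(-62)**2 + 1250*(-62)))/(-62)) = -279620/(109134 + (9/4)*(-1/62)*(625 - 62*(1 + 2*3844 - 77500))) = -279620/(109134 + (9/4)*(-1/62)*(625 - 62*(1 + 7688 - 77500))) = -279620/(109134 + (9/4)*(-1/62)*(625 - 62*(-69811))) = -279620/(109134 + (9/4)*(-1/62)*(625 + 4328282)) = -279620/(109134 + (9/4)*(-1/62)*4328907) = -279620/(109134 - 38960163/248) = -279620/(-11894931/248) = -279620*(-248/11894931) = 69345760/11894931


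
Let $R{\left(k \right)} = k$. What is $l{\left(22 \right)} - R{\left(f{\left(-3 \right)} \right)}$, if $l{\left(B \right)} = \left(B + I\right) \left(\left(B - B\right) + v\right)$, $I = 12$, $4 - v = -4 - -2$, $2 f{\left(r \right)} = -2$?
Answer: $205$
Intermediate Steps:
$f{\left(r \right)} = -1$ ($f{\left(r \right)} = \frac{1}{2} \left(-2\right) = -1$)
$v = 6$ ($v = 4 - \left(-4 - -2\right) = 4 - \left(-4 + 2\right) = 4 - -2 = 4 + 2 = 6$)
$l{\left(B \right)} = 72 + 6 B$ ($l{\left(B \right)} = \left(B + 12\right) \left(\left(B - B\right) + 6\right) = \left(12 + B\right) \left(0 + 6\right) = \left(12 + B\right) 6 = 72 + 6 B$)
$l{\left(22 \right)} - R{\left(f{\left(-3 \right)} \right)} = \left(72 + 6 \cdot 22\right) - -1 = \left(72 + 132\right) + 1 = 204 + 1 = 205$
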